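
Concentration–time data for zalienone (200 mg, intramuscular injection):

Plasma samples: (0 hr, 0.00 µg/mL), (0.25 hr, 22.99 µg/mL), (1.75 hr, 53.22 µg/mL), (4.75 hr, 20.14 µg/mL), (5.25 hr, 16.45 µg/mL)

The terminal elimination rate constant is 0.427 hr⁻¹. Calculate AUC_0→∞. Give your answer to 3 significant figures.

Trapezoidal AUC_0→5.25:
  [0→0.25]: (0.00+22.99)/2 × 0.25 = 2.87375
  [0.25→1.75]: (22.99+53.22)/2 × 1.5 = 57.1575
  [1.75→4.75]: (53.22+20.14)/2 × 3 = 110.04
  [4.75→5.25]: (20.14+16.45)/2 × 0.5 = 9.1475
  Sum = 179.21875 µg/mL·hr
Extrapolated tail: C_last / k_e = 16.45 / 0.427 = 38.525
AUC_0→∞ = 179.21875 + 38.525 = 217.74375 µg/mL·hr

AUC = 218 µg/mL·hr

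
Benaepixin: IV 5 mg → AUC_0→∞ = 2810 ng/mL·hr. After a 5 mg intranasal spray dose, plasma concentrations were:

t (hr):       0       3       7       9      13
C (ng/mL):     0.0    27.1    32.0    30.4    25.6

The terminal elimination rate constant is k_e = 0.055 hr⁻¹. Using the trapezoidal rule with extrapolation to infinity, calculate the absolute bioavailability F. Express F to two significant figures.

Trapezoidal AUC_0→13 (intranasal spray):
  [0→3]: (0.0+27.1)/2 × 3 = 40.65
  [3→7]: (27.1+32.0)/2 × 4 = 118.2
  [7→9]: (32.0+30.4)/2 × 2 = 62.4
  [9→13]: (30.4+25.6)/2 × 4 = 112.0
  Sum = 333.25 ng/mL·hr
Tail: C_last/k_e = 25.6/0.055 = 465.455
AUC_0→∞ (intranasal spray) = 333.25 + 465.455 = 798.705 ng/mL·hr
F = (AUC_ev/D_ev)/(AUC_iv/D_iv) = (798.705/5)/(2810/5) = 159.741/562 = 0.2842

F = 0.28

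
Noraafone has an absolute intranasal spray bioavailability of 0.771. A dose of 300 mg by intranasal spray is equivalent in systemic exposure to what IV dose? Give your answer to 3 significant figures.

D_iv = 231 mg

Systemic exposure from an extravascular dose = F × D_ev, so the equivalent IV dose is F × D_ev.
D_iv = F × D_ev = 0.771 × 300 = 231.3 mg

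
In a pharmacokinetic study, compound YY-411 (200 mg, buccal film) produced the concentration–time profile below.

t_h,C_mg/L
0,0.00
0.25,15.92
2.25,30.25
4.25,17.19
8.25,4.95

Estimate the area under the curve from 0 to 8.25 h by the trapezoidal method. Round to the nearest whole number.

Trapezoidal AUC_0→8.25:
  [0→0.25]: (0.00+15.92)/2 × 0.25 = 1.99
  [0.25→2.25]: (15.92+30.25)/2 × 2 = 46.17
  [2.25→4.25]: (30.25+17.19)/2 × 2 = 47.44
  [4.25→8.25]: (17.19+4.95)/2 × 4 = 44.28
  Sum = 139.88 mg/L·h

AUC = 140 mg/L·h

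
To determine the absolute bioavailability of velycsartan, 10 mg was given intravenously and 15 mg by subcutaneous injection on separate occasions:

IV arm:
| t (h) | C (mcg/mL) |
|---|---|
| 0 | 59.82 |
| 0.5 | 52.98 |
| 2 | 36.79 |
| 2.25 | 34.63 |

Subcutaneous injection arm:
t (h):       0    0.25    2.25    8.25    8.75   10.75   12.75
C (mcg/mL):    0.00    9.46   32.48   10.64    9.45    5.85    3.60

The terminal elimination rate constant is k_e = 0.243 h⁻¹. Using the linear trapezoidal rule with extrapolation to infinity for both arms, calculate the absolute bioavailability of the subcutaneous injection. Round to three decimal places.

Trapezoidal AUC_0→2.25 (IV):
  [0→0.5]: (59.82+52.98)/2 × 0.5 = 28.2
  [0.5→2]: (52.98+36.79)/2 × 1.5 = 67.3275
  [2→2.25]: (36.79+34.63)/2 × 0.25 = 8.9275
  Sum = 104.455 mcg/mL·h
IV tail: 34.63/0.243 = 142.510; AUC_iv,0→∞ = 104.455 + 142.510 = 246.965 mcg/mL·h
Trapezoidal AUC_0→12.75 (subcutaneous injection):
  [0→0.25]: (0.00+9.46)/2 × 0.25 = 1.1825
  [0.25→2.25]: (9.46+32.48)/2 × 2 = 41.94
  [2.25→8.25]: (32.48+10.64)/2 × 6 = 129.36
  [8.25→8.75]: (10.64+9.45)/2 × 0.5 = 5.0225
  [8.75→10.75]: (9.45+5.85)/2 × 2 = 15.3
  [10.75→12.75]: (5.85+3.60)/2 × 2 = 9.45
  Sum = 202.255 mcg/mL·h
subcutaneous injection tail: 3.60/0.243 = 14.815; AUC_ev,0→∞ = 202.255 + 14.815 = 217.07 mcg/mL·h
F = (AUC_ev/D_ev)/(AUC_iv/D_iv) = (217.07/15)/(246.965/10) = 14.4713/24.6965 = 0.5860

F = 0.586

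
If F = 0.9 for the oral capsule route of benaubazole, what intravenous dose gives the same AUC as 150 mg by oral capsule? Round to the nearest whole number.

D_iv = 135 mg

Systemic exposure from an extravascular dose = F × D_ev, so the equivalent IV dose is F × D_ev.
D_iv = F × D_ev = 0.9 × 150 = 135 mg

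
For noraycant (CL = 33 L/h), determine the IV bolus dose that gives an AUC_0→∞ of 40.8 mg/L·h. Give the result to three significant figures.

Dose = 1350 mg

Dose_iv = CL × AUC_0→∞
     = 33 × 40.8 = 1346.4 mg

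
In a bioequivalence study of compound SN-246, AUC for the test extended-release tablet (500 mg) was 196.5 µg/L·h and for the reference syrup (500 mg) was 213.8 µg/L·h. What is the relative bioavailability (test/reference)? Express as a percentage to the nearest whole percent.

F_rel = (AUC_test/D_test) / (AUC_ref/D_ref)
      = (196.5/500) / (213.8/500)
      = 0.393 / 0.4276 = 0.9191 = 91.91%

F_rel = 92%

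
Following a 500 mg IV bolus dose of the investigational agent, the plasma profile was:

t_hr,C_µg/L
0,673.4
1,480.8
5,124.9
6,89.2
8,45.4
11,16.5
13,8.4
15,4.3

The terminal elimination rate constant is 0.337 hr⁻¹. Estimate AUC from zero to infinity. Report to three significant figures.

AUC = 2170 µg/L·hr

Trapezoidal AUC_0→15:
  [0→1]: (673.4+480.8)/2 × 1 = 577.1
  [1→5]: (480.8+124.9)/2 × 4 = 1211.4
  [5→6]: (124.9+89.2)/2 × 1 = 107.05
  [6→8]: (89.2+45.4)/2 × 2 = 134.6
  [8→11]: (45.4+16.5)/2 × 3 = 92.85
  [11→13]: (16.5+8.4)/2 × 2 = 24.9
  [13→15]: (8.4+4.3)/2 × 2 = 12.7
  Sum = 2160.6 µg/L·hr
Extrapolated tail: C_last / k_e = 4.3 / 0.337 = 12.760
AUC_0→∞ = 2160.6 + 12.760 = 2173.36 µg/L·hr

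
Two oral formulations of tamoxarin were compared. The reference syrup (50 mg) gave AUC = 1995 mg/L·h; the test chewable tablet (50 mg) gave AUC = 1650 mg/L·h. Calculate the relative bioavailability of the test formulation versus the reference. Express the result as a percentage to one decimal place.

F_rel = 82.7%

F_rel = (AUC_test/D_test) / (AUC_ref/D_ref)
      = (1650/50) / (1995/50)
      = 33 / 39.9 = 0.8271 = 82.71%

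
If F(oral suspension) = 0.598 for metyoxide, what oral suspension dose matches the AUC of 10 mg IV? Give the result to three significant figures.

D_oral = 16.7 mg

For equal systemic exposure: F × D_ev = D_iv
D_ev = D_iv / F = 10 / 0.598 = 16.7224 mg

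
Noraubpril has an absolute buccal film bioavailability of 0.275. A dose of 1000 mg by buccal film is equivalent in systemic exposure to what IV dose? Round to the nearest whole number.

D_iv = 275 mg

Systemic exposure from an extravascular dose = F × D_ev, so the equivalent IV dose is F × D_ev.
D_iv = F × D_ev = 0.275 × 1000 = 275 mg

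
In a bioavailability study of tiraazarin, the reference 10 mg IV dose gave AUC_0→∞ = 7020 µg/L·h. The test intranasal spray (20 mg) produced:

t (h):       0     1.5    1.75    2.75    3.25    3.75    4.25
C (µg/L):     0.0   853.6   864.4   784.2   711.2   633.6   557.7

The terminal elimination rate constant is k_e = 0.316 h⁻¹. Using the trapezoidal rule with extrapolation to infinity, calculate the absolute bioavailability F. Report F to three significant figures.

F = 0.317

Trapezoidal AUC_0→4.25 (intranasal spray):
  [0→1.5]: (0.0+853.6)/2 × 1.5 = 640.2
  [1.5→1.75]: (853.6+864.4)/2 × 0.25 = 214.75
  [1.75→2.75]: (864.4+784.2)/2 × 1 = 824.3
  [2.75→3.25]: (784.2+711.2)/2 × 0.5 = 373.85
  [3.25→3.75]: (711.2+633.6)/2 × 0.5 = 336.2
  [3.75→4.25]: (633.6+557.7)/2 × 0.5 = 297.825
  Sum = 2687.125 µg/L·h
Tail: C_last/k_e = 557.7/0.316 = 1764.873
AUC_0→∞ (intranasal spray) = 2687.125 + 1764.873 = 4451.998 µg/L·h
F = (AUC_ev/D_ev)/(AUC_iv/D_iv) = (4451.998/20)/(7020/10) = 222.5999/702 = 0.3171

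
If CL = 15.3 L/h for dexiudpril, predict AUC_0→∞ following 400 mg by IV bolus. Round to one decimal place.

AUC_0→∞ = Dose_iv / CL
        = 400 / 15.3 = 26.1438 mg/L·h

AUC = 26.1 mg/L·h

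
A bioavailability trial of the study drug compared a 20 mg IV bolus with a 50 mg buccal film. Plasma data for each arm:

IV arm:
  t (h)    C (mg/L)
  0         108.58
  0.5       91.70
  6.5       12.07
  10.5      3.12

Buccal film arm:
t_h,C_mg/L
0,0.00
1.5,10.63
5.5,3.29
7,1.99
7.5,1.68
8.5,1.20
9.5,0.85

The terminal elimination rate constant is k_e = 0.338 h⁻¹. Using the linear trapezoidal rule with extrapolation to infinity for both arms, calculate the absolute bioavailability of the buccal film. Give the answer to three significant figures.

F = 0.0456

Trapezoidal AUC_0→10.5 (IV):
  [0→0.5]: (108.58+91.70)/2 × 0.5 = 50.07
  [0.5→6.5]: (91.70+12.07)/2 × 6 = 311.31
  [6.5→10.5]: (12.07+3.12)/2 × 4 = 30.38
  Sum = 391.76 mg/L·h
IV tail: 3.12/0.338 = 9.231; AUC_iv,0→∞ = 391.76 + 9.231 = 400.991 mg/L·h
Trapezoidal AUC_0→9.5 (buccal film):
  [0→1.5]: (0.00+10.63)/2 × 1.5 = 7.9725
  [1.5→5.5]: (10.63+3.29)/2 × 4 = 27.84
  [5.5→7]: (3.29+1.99)/2 × 1.5 = 3.96
  [7→7.5]: (1.99+1.68)/2 × 0.5 = 0.9175
  [7.5→8.5]: (1.68+1.20)/2 × 1 = 1.44
  [8.5→9.5]: (1.20+0.85)/2 × 1 = 1.025
  Sum = 43.155 mg/L·h
buccal film tail: 0.85/0.338 = 2.515; AUC_ev,0→∞ = 43.155 + 2.515 = 45.67 mg/L·h
F = (AUC_ev/D_ev)/(AUC_iv/D_iv) = (45.67/50)/(400.991/20) = 0.9134/20.04955 = 0.0456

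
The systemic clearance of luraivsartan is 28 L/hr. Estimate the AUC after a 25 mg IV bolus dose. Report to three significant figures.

AUC_0→∞ = Dose_iv / CL
        = 25 / 28 = 0.892857 mg/L·hr

AUC = 0.893 mg/L·hr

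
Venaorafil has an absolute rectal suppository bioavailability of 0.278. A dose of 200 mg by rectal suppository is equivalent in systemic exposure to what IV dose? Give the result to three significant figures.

Systemic exposure from an extravascular dose = F × D_ev, so the equivalent IV dose is F × D_ev.
D_iv = F × D_ev = 0.278 × 200 = 55.6 mg

D_iv = 55.6 mg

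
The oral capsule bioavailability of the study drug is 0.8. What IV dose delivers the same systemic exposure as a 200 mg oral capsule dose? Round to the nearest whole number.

D_iv = 160 mg

Systemic exposure from an extravascular dose = F × D_ev, so the equivalent IV dose is F × D_ev.
D_iv = F × D_ev = 0.8 × 200 = 160 mg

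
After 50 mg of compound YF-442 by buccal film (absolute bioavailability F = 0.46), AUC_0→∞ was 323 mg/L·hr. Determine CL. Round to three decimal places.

CL = F × Dose / AUC_0→∞
   = 0.46 × 50 / 323 = 0.0712074 L/hr

CL = 0.071 L/hr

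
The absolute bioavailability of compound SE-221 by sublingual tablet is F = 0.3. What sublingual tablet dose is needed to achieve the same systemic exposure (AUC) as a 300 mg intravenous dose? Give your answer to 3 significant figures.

For equal systemic exposure: F × D_ev = D_iv
D_ev = D_iv / F = 300 / 0.3 = 1000 mg

D_sublingual = 1000 mg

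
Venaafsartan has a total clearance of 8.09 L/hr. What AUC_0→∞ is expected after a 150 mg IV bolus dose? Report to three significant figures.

AUC = 18.5 mg/L·hr

AUC_0→∞ = Dose_iv / CL
        = 150 / 8.09 = 18.5414 mg/L·hr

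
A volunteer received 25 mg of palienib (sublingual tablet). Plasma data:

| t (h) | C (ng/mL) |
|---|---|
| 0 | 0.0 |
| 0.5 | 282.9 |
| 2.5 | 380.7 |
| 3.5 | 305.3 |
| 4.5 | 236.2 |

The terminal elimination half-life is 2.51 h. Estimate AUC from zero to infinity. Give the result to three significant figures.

AUC = 2200 ng/mL·h

Trapezoidal AUC_0→4.5:
  [0→0.5]: (0.0+282.9)/2 × 0.5 = 70.725
  [0.5→2.5]: (282.9+380.7)/2 × 2 = 663.6
  [2.5→3.5]: (380.7+305.3)/2 × 1 = 343.0
  [3.5→4.5]: (305.3+236.2)/2 × 1 = 270.75
  Sum = 1348.075 ng/mL·h
k_e = ln2 / t½ = 0.693147 / 2.51 = 0.2762 h^-1
Extrapolated tail: C_last / k_e = 236.2 / 0.2762 = 855.177
AUC_0→∞ = 1348.075 + 855.177 = 2203.252 ng/mL·h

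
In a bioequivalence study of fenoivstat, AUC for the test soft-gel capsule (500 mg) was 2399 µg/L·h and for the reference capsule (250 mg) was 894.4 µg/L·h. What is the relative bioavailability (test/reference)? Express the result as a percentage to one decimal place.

F_rel = 134.1%

F_rel = (AUC_test/D_test) / (AUC_ref/D_ref)
      = (2399/500) / (894.4/250)
      = 4.798 / 3.5776 = 1.3411 = 134.11%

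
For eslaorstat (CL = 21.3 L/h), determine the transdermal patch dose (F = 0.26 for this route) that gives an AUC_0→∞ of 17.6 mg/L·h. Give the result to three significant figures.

Dose = 1440 mg

Dose = CL × AUC_0→∞ / F
     = 21.3 × 17.6 / 0.26 = 1441.85 mg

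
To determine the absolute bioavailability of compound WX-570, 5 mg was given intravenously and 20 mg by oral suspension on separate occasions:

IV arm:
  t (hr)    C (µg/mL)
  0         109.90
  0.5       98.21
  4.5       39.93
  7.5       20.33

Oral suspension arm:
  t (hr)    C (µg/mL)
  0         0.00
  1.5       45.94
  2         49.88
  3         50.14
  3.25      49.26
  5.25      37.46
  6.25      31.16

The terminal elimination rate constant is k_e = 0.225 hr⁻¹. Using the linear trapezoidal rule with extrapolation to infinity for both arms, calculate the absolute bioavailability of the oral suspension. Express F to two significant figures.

Trapezoidal AUC_0→7.5 (IV):
  [0→0.5]: (109.90+98.21)/2 × 0.5 = 52.0275
  [0.5→4.5]: (98.21+39.93)/2 × 4 = 276.28
  [4.5→7.5]: (39.93+20.33)/2 × 3 = 90.39
  Sum = 418.6975 µg/mL·hr
IV tail: 20.33/0.225 = 90.356; AUC_iv,0→∞ = 418.6975 + 90.356 = 509.0535 µg/mL·hr
Trapezoidal AUC_0→6.25 (oral suspension):
  [0→1.5]: (0.00+45.94)/2 × 1.5 = 34.455
  [1.5→2]: (45.94+49.88)/2 × 0.5 = 23.955
  [2→3]: (49.88+50.14)/2 × 1 = 50.01
  [3→3.25]: (50.14+49.26)/2 × 0.25 = 12.425
  [3.25→5.25]: (49.26+37.46)/2 × 2 = 86.72
  [5.25→6.25]: (37.46+31.16)/2 × 1 = 34.31
  Sum = 241.875 µg/mL·hr
oral suspension tail: 31.16/0.225 = 138.489; AUC_ev,0→∞ = 241.875 + 138.489 = 380.364 µg/mL·hr
F = (AUC_ev/D_ev)/(AUC_iv/D_iv) = (380.364/20)/(509.0535/5) = 19.0182/101.8107 = 0.1868

F = 0.19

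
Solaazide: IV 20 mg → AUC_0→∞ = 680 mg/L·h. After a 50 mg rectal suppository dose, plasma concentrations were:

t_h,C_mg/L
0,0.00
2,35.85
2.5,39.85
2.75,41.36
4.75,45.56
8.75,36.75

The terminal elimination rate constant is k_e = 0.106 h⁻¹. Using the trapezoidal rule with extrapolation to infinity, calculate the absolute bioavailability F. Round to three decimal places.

Trapezoidal AUC_0→8.75 (rectal suppository):
  [0→2]: (0.00+35.85)/2 × 2 = 35.85
  [2→2.5]: (35.85+39.85)/2 × 0.5 = 18.925
  [2.5→2.75]: (39.85+41.36)/2 × 0.25 = 10.15125
  [2.75→4.75]: (41.36+45.56)/2 × 2 = 86.92
  [4.75→8.75]: (45.56+36.75)/2 × 4 = 164.62
  Sum = 316.46625 mg/L·h
Tail: C_last/k_e = 36.75/0.106 = 346.698
AUC_0→∞ (rectal suppository) = 316.46625 + 346.698 = 663.16425 mg/L·h
F = (AUC_ev/D_ev)/(AUC_iv/D_iv) = (663.16425/50)/(680/20) = 13.263285/34 = 0.3901

F = 0.390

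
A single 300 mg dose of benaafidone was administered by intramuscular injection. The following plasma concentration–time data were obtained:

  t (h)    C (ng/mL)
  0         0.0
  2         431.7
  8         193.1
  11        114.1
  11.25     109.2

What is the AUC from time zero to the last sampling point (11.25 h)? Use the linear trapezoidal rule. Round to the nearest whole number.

AUC = 2795 ng/mL·h

Trapezoidal AUC_0→11.25:
  [0→2]: (0.0+431.7)/2 × 2 = 431.7
  [2→8]: (431.7+193.1)/2 × 6 = 1874.4
  [8→11]: (193.1+114.1)/2 × 3 = 460.8
  [11→11.25]: (114.1+109.2)/2 × 0.25 = 27.9125
  Sum = 2794.8125 ng/mL·h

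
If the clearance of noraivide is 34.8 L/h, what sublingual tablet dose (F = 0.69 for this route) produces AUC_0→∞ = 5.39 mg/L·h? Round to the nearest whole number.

Dose = CL × AUC_0→∞ / F
     = 34.8 × 5.39 / 0.69 = 271.843 mg

Dose = 272 mg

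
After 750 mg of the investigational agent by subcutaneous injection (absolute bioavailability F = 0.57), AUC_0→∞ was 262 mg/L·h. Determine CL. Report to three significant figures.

CL = F × Dose / AUC_0→∞
   = 0.57 × 750 / 262 = 1.63168 L/h

CL = 1.63 L/h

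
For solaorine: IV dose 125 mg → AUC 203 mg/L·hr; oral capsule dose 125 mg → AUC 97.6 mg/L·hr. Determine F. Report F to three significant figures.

F = 0.481

F = (AUC_ev / D_ev) / (AUC_iv / D_iv)
  = (97.6/125) / (203/125)
  = 0.7808 / 1.624 = 0.4808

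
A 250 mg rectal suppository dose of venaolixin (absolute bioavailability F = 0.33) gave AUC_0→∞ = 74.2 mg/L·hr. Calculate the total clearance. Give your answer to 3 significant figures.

CL = 1.11 L/hr

CL = F × Dose / AUC_0→∞
   = 0.33 × 250 / 74.2 = 1.11186 L/hr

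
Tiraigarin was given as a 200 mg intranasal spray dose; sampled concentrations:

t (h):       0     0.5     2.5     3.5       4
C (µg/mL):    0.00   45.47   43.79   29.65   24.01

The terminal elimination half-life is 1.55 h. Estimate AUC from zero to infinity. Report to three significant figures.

AUC = 204 µg/mL·h

Trapezoidal AUC_0→4:
  [0→0.5]: (0.00+45.47)/2 × 0.5 = 11.3675
  [0.5→2.5]: (45.47+43.79)/2 × 2 = 89.26
  [2.5→3.5]: (43.79+29.65)/2 × 1 = 36.72
  [3.5→4]: (29.65+24.01)/2 × 0.5 = 13.415
  Sum = 150.7625 µg/mL·h
k_e = ln2 / t½ = 0.693147 / 1.55 = 0.4472 h^-1
Extrapolated tail: C_last / k_e = 24.01 / 0.4472 = 53.690
AUC_0→∞ = 150.7625 + 53.690 = 204.4525 µg/mL·h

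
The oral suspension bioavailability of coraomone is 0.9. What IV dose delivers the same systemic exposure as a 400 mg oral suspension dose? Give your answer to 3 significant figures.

Systemic exposure from an extravascular dose = F × D_ev, so the equivalent IV dose is F × D_ev.
D_iv = F × D_ev = 0.9 × 400 = 360 mg

D_iv = 360 mg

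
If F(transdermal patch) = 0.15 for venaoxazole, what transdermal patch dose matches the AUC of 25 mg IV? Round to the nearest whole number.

For equal systemic exposure: F × D_ev = D_iv
D_ev = D_iv / F = 25 / 0.15 = 166.667 mg

D_transdermal = 167 mg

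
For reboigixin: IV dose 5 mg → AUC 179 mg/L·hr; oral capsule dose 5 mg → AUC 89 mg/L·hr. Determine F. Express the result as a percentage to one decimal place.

F = (AUC_ev / D_ev) / (AUC_iv / D_iv)
  = (89/5) / (179/5)
  = 17.8 / 35.8 = 0.4972
  = 49.72%

F = 49.7%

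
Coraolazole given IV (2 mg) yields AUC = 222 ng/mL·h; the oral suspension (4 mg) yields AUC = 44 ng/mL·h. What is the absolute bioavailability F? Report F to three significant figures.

F = 0.0991

F = (AUC_ev / D_ev) / (AUC_iv / D_iv)
  = (44/4) / (222/2)
  = 11 / 111 = 0.0991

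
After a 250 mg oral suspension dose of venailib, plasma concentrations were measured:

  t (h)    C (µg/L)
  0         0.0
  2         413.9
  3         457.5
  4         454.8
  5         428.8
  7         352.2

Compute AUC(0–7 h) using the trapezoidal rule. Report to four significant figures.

AUC = 2529 µg/L·h

Trapezoidal AUC_0→7:
  [0→2]: (0.0+413.9)/2 × 2 = 413.9
  [2→3]: (413.9+457.5)/2 × 1 = 435.7
  [3→4]: (457.5+454.8)/2 × 1 = 456.15
  [4→5]: (454.8+428.8)/2 × 1 = 441.8
  [5→7]: (428.8+352.2)/2 × 2 = 781.0
  Sum = 2528.55 µg/L·h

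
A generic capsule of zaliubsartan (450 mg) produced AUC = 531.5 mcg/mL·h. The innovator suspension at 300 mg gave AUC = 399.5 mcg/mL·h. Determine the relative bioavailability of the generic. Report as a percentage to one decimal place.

F_rel = 88.7%

F_rel = (AUC_test/D_test) / (AUC_ref/D_ref)
      = (531.5/450) / (399.5/300)
      = 1.18111 / 1.33167 = 0.8869 = 88.69%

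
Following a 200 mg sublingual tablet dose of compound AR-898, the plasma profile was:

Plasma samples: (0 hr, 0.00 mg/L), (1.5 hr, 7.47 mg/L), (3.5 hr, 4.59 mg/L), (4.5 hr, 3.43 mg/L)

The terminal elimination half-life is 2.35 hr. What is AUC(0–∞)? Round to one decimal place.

Trapezoidal AUC_0→4.5:
  [0→1.5]: (0.00+7.47)/2 × 1.5 = 5.6025
  [1.5→3.5]: (7.47+4.59)/2 × 2 = 12.06
  [3.5→4.5]: (4.59+3.43)/2 × 1 = 4.01
  Sum = 21.6725 mg/L·hr
k_e = ln2 / t½ = 0.693147 / 2.35 = 0.2950 hr^-1
Extrapolated tail: C_last / k_e = 3.43 / 0.295 = 11.627
AUC_0→∞ = 21.6725 + 11.627 = 33.2995 mg/L·hr

AUC = 33.3 mg/L·hr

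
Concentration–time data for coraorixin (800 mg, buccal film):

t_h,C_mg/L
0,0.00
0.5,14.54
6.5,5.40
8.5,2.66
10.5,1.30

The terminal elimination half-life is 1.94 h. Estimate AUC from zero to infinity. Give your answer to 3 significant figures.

AUC = 79.1 mg/L·h

Trapezoidal AUC_0→10.5:
  [0→0.5]: (0.00+14.54)/2 × 0.5 = 3.635
  [0.5→6.5]: (14.54+5.40)/2 × 6 = 59.82
  [6.5→8.5]: (5.40+2.66)/2 × 2 = 8.06
  [8.5→10.5]: (2.66+1.30)/2 × 2 = 3.96
  Sum = 75.475 mg/L·h
k_e = ln2 / t½ = 0.693147 / 1.94 = 0.3573 h^-1
Extrapolated tail: C_last / k_e = 1.30 / 0.3573 = 3.638
AUC_0→∞ = 75.475 + 3.638 = 79.113 mg/L·h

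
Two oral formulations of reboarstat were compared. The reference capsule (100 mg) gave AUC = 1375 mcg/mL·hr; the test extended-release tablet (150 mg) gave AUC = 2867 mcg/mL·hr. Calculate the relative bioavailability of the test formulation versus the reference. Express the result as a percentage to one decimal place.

F_rel = 139.0%

F_rel = (AUC_test/D_test) / (AUC_ref/D_ref)
      = (2867/150) / (1375/100)
      = 19.1133 / 13.75 = 1.3901 = 139.01%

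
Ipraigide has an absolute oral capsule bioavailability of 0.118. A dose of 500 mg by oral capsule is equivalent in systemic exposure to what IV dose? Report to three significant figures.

Systemic exposure from an extravascular dose = F × D_ev, so the equivalent IV dose is F × D_ev.
D_iv = F × D_ev = 0.118 × 500 = 59 mg

D_iv = 59.0 mg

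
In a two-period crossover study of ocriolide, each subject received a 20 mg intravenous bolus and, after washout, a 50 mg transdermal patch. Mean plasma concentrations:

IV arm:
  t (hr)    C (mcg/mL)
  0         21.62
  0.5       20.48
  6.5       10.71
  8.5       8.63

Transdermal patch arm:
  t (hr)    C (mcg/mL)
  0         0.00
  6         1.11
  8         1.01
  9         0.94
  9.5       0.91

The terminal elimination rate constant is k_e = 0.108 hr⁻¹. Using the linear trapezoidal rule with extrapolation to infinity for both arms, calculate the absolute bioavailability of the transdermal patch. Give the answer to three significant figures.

Trapezoidal AUC_0→8.5 (IV):
  [0→0.5]: (21.62+20.48)/2 × 0.5 = 10.525
  [0.5→6.5]: (20.48+10.71)/2 × 6 = 93.57
  [6.5→8.5]: (10.71+8.63)/2 × 2 = 19.34
  Sum = 123.435 mcg/mL·hr
IV tail: 8.63/0.108 = 79.907; AUC_iv,0→∞ = 123.435 + 79.907 = 203.342 mcg/mL·hr
Trapezoidal AUC_0→9.5 (transdermal patch):
  [0→6]: (0.00+1.11)/2 × 6 = 3.33
  [6→8]: (1.11+1.01)/2 × 2 = 2.12
  [8→9]: (1.01+0.94)/2 × 1 = 0.975
  [9→9.5]: (0.94+0.91)/2 × 0.5 = 0.4625
  Sum = 6.8875 mcg/mL·hr
transdermal patch tail: 0.91/0.108 = 8.426; AUC_ev,0→∞ = 6.8875 + 8.426 = 15.3135 mcg/mL·hr
F = (AUC_ev/D_ev)/(AUC_iv/D_iv) = (15.3135/50)/(203.342/20) = 0.30627/10.1671 = 0.0301

F = 0.0301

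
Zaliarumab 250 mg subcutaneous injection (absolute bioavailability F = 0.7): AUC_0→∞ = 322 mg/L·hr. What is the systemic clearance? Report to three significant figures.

CL = 0.543 L/hr

CL = F × Dose / AUC_0→∞
   = 0.7 × 250 / 322 = 0.543478 L/hr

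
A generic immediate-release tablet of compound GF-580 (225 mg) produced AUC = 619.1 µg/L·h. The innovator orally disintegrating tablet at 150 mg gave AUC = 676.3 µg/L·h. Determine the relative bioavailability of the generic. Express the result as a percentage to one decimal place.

F_rel = 61.0%

F_rel = (AUC_test/D_test) / (AUC_ref/D_ref)
      = (619.1/225) / (676.3/150)
      = 2.75156 / 4.50867 = 0.6103 = 61.03%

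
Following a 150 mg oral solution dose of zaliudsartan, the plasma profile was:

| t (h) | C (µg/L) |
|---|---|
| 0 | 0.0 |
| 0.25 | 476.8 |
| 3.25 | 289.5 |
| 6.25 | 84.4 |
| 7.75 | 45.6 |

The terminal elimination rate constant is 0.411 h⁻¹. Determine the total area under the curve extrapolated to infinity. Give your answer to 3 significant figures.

Trapezoidal AUC_0→7.75:
  [0→0.25]: (0.0+476.8)/2 × 0.25 = 59.6
  [0.25→3.25]: (476.8+289.5)/2 × 3 = 1149.45
  [3.25→6.25]: (289.5+84.4)/2 × 3 = 560.85
  [6.25→7.75]: (84.4+45.6)/2 × 1.5 = 97.5
  Sum = 1867.4 µg/L·h
Extrapolated tail: C_last / k_e = 45.6 / 0.411 = 110.949
AUC_0→∞ = 1867.4 + 110.949 = 1978.349 µg/L·h

AUC = 1980 µg/L·h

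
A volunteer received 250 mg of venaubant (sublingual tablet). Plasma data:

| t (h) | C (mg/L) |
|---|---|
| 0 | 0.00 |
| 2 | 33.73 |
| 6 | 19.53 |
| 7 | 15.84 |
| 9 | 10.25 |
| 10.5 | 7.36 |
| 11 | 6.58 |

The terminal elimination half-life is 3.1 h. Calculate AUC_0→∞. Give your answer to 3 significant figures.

Trapezoidal AUC_0→11:
  [0→2]: (0.00+33.73)/2 × 2 = 33.73
  [2→6]: (33.73+19.53)/2 × 4 = 106.52
  [6→7]: (19.53+15.84)/2 × 1 = 17.685
  [7→9]: (15.84+10.25)/2 × 2 = 26.09
  [9→10.5]: (10.25+7.36)/2 × 1.5 = 13.2075
  [10.5→11]: (7.36+6.58)/2 × 0.5 = 3.485
  Sum = 200.7175 mg/L·h
k_e = ln2 / t½ = 0.693147 / 3.1 = 0.2236 h^-1
Extrapolated tail: C_last / k_e = 6.58 / 0.2236 = 29.428
AUC_0→∞ = 200.7175 + 29.428 = 230.1455 mg/L·h

AUC = 230 mg/L·h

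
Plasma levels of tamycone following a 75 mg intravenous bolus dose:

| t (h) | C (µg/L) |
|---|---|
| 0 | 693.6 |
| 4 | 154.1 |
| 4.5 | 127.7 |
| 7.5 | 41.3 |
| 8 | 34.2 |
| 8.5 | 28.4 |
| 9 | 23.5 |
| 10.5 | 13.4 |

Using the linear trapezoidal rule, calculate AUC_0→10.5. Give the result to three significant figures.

AUC = 2090 µg/L·h

Trapezoidal AUC_0→10.5:
  [0→4]: (693.6+154.1)/2 × 4 = 1695.4
  [4→4.5]: (154.1+127.7)/2 × 0.5 = 70.45
  [4.5→7.5]: (127.7+41.3)/2 × 3 = 253.5
  [7.5→8]: (41.3+34.2)/2 × 0.5 = 18.875
  [8→8.5]: (34.2+28.4)/2 × 0.5 = 15.65
  [8.5→9]: (28.4+23.5)/2 × 0.5 = 12.975
  [9→10.5]: (23.5+13.4)/2 × 1.5 = 27.675
  Sum = 2094.525 µg/L·h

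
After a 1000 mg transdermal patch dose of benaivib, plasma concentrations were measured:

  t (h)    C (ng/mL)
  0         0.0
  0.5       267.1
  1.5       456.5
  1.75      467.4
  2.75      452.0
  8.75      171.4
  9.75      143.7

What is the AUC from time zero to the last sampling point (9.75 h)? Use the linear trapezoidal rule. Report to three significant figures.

AUC = 3030 ng/mL·h

Trapezoidal AUC_0→9.75:
  [0→0.5]: (0.0+267.1)/2 × 0.5 = 66.775
  [0.5→1.5]: (267.1+456.5)/2 × 1 = 361.8
  [1.5→1.75]: (456.5+467.4)/2 × 0.25 = 115.4875
  [1.75→2.75]: (467.4+452.0)/2 × 1 = 459.7
  [2.75→8.75]: (452.0+171.4)/2 × 6 = 1870.2
  [8.75→9.75]: (171.4+143.7)/2 × 1 = 157.55
  Sum = 3031.5125 ng/mL·h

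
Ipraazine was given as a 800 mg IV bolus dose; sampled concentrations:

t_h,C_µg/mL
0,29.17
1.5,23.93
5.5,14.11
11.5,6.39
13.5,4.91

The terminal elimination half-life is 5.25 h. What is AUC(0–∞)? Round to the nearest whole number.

Trapezoidal AUC_0→13.5:
  [0→1.5]: (29.17+23.93)/2 × 1.5 = 39.825
  [1.5→5.5]: (23.93+14.11)/2 × 4 = 76.08
  [5.5→11.5]: (14.11+6.39)/2 × 6 = 61.5
  [11.5→13.5]: (6.39+4.91)/2 × 2 = 11.3
  Sum = 188.705 µg/mL·h
k_e = ln2 / t½ = 0.693147 / 5.25 = 0.1320 h^-1
Extrapolated tail: C_last / k_e = 4.91 / 0.132 = 37.197
AUC_0→∞ = 188.705 + 37.197 = 225.902 µg/mL·h

AUC = 226 µg/mL·h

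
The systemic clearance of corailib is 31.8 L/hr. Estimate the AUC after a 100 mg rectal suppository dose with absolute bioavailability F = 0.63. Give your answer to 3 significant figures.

AUC = 1.98 mg/L·hr

AUC_0→∞ = F × Dose / CL
        = 0.63 × 100 / 31.8 = 1.98113 mg/L·hr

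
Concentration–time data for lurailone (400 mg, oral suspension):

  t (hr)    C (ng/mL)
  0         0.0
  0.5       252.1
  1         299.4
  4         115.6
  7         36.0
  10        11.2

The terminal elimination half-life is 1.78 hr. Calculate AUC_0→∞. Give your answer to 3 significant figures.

AUC = 1150 ng/mL·hr

Trapezoidal AUC_0→10:
  [0→0.5]: (0.0+252.1)/2 × 0.5 = 63.025
  [0.5→1]: (252.1+299.4)/2 × 0.5 = 137.875
  [1→4]: (299.4+115.6)/2 × 3 = 622.5
  [4→7]: (115.6+36.0)/2 × 3 = 227.4
  [7→10]: (36.0+11.2)/2 × 3 = 70.8
  Sum = 1121.6 ng/mL·hr
k_e = ln2 / t½ = 0.693147 / 1.78 = 0.3894 hr^-1
Extrapolated tail: C_last / k_e = 11.2 / 0.3894 = 28.762
AUC_0→∞ = 1121.6 + 28.762 = 1150.362 ng/mL·hr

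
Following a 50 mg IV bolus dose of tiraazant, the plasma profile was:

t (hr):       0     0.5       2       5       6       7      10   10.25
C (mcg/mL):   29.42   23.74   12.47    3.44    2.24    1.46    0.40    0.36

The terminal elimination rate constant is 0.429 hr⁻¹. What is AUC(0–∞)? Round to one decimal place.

Trapezoidal AUC_0→10.25:
  [0→0.5]: (29.42+23.74)/2 × 0.5 = 13.29
  [0.5→2]: (23.74+12.47)/2 × 1.5 = 27.1575
  [2→5]: (12.47+3.44)/2 × 3 = 23.865
  [5→6]: (3.44+2.24)/2 × 1 = 2.84
  [6→7]: (2.24+1.46)/2 × 1 = 1.85
  [7→10]: (1.46+0.40)/2 × 3 = 2.79
  [10→10.25]: (0.40+0.36)/2 × 0.25 = 0.095
  Sum = 71.8875 mcg/mL·hr
Extrapolated tail: C_last / k_e = 0.36 / 0.429 = 0.839
AUC_0→∞ = 71.8875 + 0.839 = 72.7265 mcg/mL·hr

AUC = 72.7 mcg/mL·hr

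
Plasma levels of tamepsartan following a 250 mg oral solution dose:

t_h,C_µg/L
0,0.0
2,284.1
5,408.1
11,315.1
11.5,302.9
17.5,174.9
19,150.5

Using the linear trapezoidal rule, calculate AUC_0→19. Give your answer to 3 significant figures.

Trapezoidal AUC_0→19:
  [0→2]: (0.0+284.1)/2 × 2 = 284.1
  [2→5]: (284.1+408.1)/2 × 3 = 1038.3
  [5→11]: (408.1+315.1)/2 × 6 = 2169.6
  [11→11.5]: (315.1+302.9)/2 × 0.5 = 154.5
  [11.5→17.5]: (302.9+174.9)/2 × 6 = 1433.4
  [17.5→19]: (174.9+150.5)/2 × 1.5 = 244.05
  Sum = 5323.95 µg/L·h

AUC = 5320 µg/L·h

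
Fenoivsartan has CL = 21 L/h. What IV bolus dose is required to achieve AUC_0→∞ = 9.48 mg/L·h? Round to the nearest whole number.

Dose = 199 mg

Dose_iv = CL × AUC_0→∞
     = 21 × 9.48 = 199.08 mg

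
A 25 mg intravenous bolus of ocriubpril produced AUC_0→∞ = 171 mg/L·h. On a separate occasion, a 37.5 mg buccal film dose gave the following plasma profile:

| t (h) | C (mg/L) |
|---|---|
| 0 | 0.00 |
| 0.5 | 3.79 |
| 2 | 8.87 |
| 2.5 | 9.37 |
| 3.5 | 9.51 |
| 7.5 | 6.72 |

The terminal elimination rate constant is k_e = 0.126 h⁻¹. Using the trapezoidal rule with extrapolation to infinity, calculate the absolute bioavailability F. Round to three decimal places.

F = 0.430

Trapezoidal AUC_0→7.5 (buccal film):
  [0→0.5]: (0.00+3.79)/2 × 0.5 = 0.9475
  [0.5→2]: (3.79+8.87)/2 × 1.5 = 9.495
  [2→2.5]: (8.87+9.37)/2 × 0.5 = 4.56
  [2.5→3.5]: (9.37+9.51)/2 × 1 = 9.44
  [3.5→7.5]: (9.51+6.72)/2 × 4 = 32.46
  Sum = 56.9025 mg/L·h
Tail: C_last/k_e = 6.72/0.126 = 53.333
AUC_0→∞ (buccal film) = 56.9025 + 53.333 = 110.2355 mg/L·h
F = (AUC_ev/D_ev)/(AUC_iv/D_iv) = (110.2355/37.5)/(171/25) = 2.93961/6.84 = 0.4298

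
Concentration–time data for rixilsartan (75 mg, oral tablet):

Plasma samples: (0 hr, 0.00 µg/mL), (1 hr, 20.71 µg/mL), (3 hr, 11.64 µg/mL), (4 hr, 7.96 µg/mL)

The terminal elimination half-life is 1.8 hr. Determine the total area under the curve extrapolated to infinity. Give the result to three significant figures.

Trapezoidal AUC_0→4:
  [0→1]: (0.00+20.71)/2 × 1 = 10.355
  [1→3]: (20.71+11.64)/2 × 2 = 32.35
  [3→4]: (11.64+7.96)/2 × 1 = 9.8
  Sum = 52.505 µg/mL·hr
k_e = ln2 / t½ = 0.693147 / 1.8 = 0.3851 hr^-1
Extrapolated tail: C_last / k_e = 7.96 / 0.3851 = 20.670
AUC_0→∞ = 52.505 + 20.670 = 73.175 µg/mL·hr

AUC = 73.2 µg/mL·hr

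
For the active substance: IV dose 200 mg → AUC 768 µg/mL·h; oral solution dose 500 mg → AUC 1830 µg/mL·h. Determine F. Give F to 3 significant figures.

F = (AUC_ev / D_ev) / (AUC_iv / D_iv)
  = (1830/500) / (768/200)
  = 3.66 / 3.84 = 0.9531

F = 0.953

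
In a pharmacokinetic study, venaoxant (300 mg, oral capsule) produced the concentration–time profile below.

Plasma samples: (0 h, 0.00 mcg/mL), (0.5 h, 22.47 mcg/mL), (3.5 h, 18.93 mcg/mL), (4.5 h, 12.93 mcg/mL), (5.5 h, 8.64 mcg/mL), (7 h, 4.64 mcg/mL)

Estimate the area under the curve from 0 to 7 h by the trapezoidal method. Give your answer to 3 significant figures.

Trapezoidal AUC_0→7:
  [0→0.5]: (0.00+22.47)/2 × 0.5 = 5.6175
  [0.5→3.5]: (22.47+18.93)/2 × 3 = 62.1
  [3.5→4.5]: (18.93+12.93)/2 × 1 = 15.93
  [4.5→5.5]: (12.93+8.64)/2 × 1 = 10.785
  [5.5→7]: (8.64+4.64)/2 × 1.5 = 9.96
  Sum = 104.3925 mcg/mL·h

AUC = 104 mcg/mL·h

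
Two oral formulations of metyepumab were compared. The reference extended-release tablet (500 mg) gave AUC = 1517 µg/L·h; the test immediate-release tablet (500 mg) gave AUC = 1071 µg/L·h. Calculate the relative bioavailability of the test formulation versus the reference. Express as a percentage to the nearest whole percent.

F_rel = 71%

F_rel = (AUC_test/D_test) / (AUC_ref/D_ref)
      = (1071/500) / (1517/500)
      = 2.142 / 3.034 = 0.7060 = 70.60%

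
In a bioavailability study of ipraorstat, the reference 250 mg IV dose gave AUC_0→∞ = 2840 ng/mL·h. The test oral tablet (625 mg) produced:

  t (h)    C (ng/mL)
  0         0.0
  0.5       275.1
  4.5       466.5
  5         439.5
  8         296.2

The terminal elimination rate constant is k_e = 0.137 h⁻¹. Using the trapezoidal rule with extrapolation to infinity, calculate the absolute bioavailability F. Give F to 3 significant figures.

Trapezoidal AUC_0→8 (oral tablet):
  [0→0.5]: (0.0+275.1)/2 × 0.5 = 68.775
  [0.5→4.5]: (275.1+466.5)/2 × 4 = 1483.2
  [4.5→5]: (466.5+439.5)/2 × 0.5 = 226.5
  [5→8]: (439.5+296.2)/2 × 3 = 1103.55
  Sum = 2882.025 ng/mL·h
Tail: C_last/k_e = 296.2/0.137 = 2162.044
AUC_0→∞ (oral tablet) = 2882.025 + 2162.044 = 5044.069 ng/mL·h
F = (AUC_ev/D_ev)/(AUC_iv/D_iv) = (5044.069/625)/(2840/250) = 8.0705104/11.36 = 0.7104

F = 0.710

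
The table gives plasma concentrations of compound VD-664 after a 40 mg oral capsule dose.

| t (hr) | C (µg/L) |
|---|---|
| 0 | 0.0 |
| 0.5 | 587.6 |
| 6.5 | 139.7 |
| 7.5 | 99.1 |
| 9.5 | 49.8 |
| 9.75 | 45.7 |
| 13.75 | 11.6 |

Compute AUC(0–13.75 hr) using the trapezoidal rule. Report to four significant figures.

AUC = 2724 µg/L·hr

Trapezoidal AUC_0→13.75:
  [0→0.5]: (0.0+587.6)/2 × 0.5 = 146.9
  [0.5→6.5]: (587.6+139.7)/2 × 6 = 2181.9
  [6.5→7.5]: (139.7+99.1)/2 × 1 = 119.4
  [7.5→9.5]: (99.1+49.8)/2 × 2 = 148.9
  [9.5→9.75]: (49.8+45.7)/2 × 0.25 = 11.9375
  [9.75→13.75]: (45.7+11.6)/2 × 4 = 114.6
  Sum = 2723.6375 µg/L·hr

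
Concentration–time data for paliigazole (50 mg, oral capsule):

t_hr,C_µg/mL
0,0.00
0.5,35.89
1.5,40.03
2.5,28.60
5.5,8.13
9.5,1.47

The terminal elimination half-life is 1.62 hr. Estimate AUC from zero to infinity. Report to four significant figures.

AUC = 159.0 µg/mL·hr

Trapezoidal AUC_0→9.5:
  [0→0.5]: (0.00+35.89)/2 × 0.5 = 8.9725
  [0.5→1.5]: (35.89+40.03)/2 × 1 = 37.96
  [1.5→2.5]: (40.03+28.60)/2 × 1 = 34.315
  [2.5→5.5]: (28.60+8.13)/2 × 3 = 55.095
  [5.5→9.5]: (8.13+1.47)/2 × 4 = 19.2
  Sum = 155.5425 µg/mL·hr
k_e = ln2 / t½ = 0.693147 / 1.62 = 0.4279 hr^-1
Extrapolated tail: C_last / k_e = 1.47 / 0.4279 = 3.435
AUC_0→∞ = 155.5425 + 3.435 = 158.9775 µg/mL·hr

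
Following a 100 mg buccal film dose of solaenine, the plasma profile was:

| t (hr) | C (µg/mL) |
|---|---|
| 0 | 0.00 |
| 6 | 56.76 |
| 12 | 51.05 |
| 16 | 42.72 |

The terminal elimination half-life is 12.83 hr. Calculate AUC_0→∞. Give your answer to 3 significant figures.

Trapezoidal AUC_0→16:
  [0→6]: (0.00+56.76)/2 × 6 = 170.28
  [6→12]: (56.76+51.05)/2 × 6 = 323.43
  [12→16]: (51.05+42.72)/2 × 4 = 187.54
  Sum = 681.25 µg/mL·hr
k_e = ln2 / t½ = 0.693147 / 12.83 = 0.0540 hr^-1
Extrapolated tail: C_last / k_e = 42.72 / 0.054 = 791.111
AUC_0→∞ = 681.25 + 791.111 = 1472.361 µg/mL·hr

AUC = 1470 µg/mL·hr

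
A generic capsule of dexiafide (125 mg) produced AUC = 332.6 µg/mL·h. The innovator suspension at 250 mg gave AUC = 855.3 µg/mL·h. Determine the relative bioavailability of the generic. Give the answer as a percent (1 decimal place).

F_rel = 77.8%

F_rel = (AUC_test/D_test) / (AUC_ref/D_ref)
      = (332.6/125) / (855.3/250)
      = 2.6608 / 3.4212 = 0.7777 = 77.77%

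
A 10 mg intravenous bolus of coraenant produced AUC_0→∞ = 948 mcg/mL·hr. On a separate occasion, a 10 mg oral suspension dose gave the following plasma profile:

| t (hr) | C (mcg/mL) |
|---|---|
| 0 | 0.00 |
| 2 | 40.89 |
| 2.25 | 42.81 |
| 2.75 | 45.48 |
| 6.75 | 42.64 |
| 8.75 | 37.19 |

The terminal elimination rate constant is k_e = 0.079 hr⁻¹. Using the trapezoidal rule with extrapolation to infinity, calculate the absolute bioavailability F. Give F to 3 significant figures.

F = 0.844

Trapezoidal AUC_0→8.75 (oral suspension):
  [0→2]: (0.00+40.89)/2 × 2 = 40.89
  [2→2.25]: (40.89+42.81)/2 × 0.25 = 10.4625
  [2.25→2.75]: (42.81+45.48)/2 × 0.5 = 22.0725
  [2.75→6.75]: (45.48+42.64)/2 × 4 = 176.24
  [6.75→8.75]: (42.64+37.19)/2 × 2 = 79.83
  Sum = 329.495 mcg/mL·hr
Tail: C_last/k_e = 37.19/0.079 = 470.759
AUC_0→∞ (oral suspension) = 329.495 + 470.759 = 800.254 mcg/mL·hr
F = (AUC_ev/D_ev)/(AUC_iv/D_iv) = (800.254/10)/(948/10) = 80.0254/94.8 = 0.8441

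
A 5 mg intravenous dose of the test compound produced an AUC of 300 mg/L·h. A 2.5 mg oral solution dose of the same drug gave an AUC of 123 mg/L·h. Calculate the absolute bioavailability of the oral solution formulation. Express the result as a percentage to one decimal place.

F = (AUC_ev / D_ev) / (AUC_iv / D_iv)
  = (123/2.5) / (300/5)
  = 49.2 / 60 = 0.8200
  = 82.00%

F = 82.0%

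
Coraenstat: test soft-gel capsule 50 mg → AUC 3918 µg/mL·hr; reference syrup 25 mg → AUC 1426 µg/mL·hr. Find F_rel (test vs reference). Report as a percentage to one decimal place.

F_rel = (AUC_test/D_test) / (AUC_ref/D_ref)
      = (3918/50) / (1426/25)
      = 78.36 / 57.04 = 1.3738 = 137.38%

F_rel = 137.4%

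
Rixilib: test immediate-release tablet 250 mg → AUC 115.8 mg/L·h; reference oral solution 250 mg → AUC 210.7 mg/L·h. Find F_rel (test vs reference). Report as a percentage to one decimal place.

F_rel = (AUC_test/D_test) / (AUC_ref/D_ref)
      = (115.8/250) / (210.7/250)
      = 0.4632 / 0.8428 = 0.5496 = 54.96%

F_rel = 55.0%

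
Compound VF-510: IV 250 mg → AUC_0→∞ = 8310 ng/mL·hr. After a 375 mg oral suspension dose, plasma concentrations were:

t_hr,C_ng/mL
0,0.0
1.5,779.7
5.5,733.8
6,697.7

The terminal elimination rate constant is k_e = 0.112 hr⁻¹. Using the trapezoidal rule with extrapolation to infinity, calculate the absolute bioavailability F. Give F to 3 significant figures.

F = 0.818

Trapezoidal AUC_0→6 (oral suspension):
  [0→1.5]: (0.0+779.7)/2 × 1.5 = 584.775
  [1.5→5.5]: (779.7+733.8)/2 × 4 = 3027.0
  [5.5→6]: (733.8+697.7)/2 × 0.5 = 357.875
  Sum = 3969.65 ng/mL·hr
Tail: C_last/k_e = 697.7/0.112 = 6229.464
AUC_0→∞ (oral suspension) = 3969.65 + 6229.464 = 10199.114 ng/mL·hr
F = (AUC_ev/D_ev)/(AUC_iv/D_iv) = (10199.114/375)/(8310/250) = 27.1976/33.24 = 0.8182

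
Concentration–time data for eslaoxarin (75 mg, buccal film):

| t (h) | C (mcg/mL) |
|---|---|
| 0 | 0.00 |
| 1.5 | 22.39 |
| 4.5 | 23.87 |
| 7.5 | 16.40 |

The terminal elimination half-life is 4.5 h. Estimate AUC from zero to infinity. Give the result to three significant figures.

AUC = 253 mcg/mL·h

Trapezoidal AUC_0→7.5:
  [0→1.5]: (0.00+22.39)/2 × 1.5 = 16.7925
  [1.5→4.5]: (22.39+23.87)/2 × 3 = 69.39
  [4.5→7.5]: (23.87+16.40)/2 × 3 = 60.405
  Sum = 146.5875 mcg/mL·h
k_e = ln2 / t½ = 0.693147 / 4.5 = 0.1540 h^-1
Extrapolated tail: C_last / k_e = 16.40 / 0.154 = 106.494
AUC_0→∞ = 146.5875 + 106.494 = 253.0815 mcg/mL·h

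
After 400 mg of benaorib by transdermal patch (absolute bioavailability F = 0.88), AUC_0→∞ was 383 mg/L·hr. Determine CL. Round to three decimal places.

CL = F × Dose / AUC_0→∞
   = 0.88 × 400 / 383 = 0.91906 L/hr

CL = 0.919 L/hr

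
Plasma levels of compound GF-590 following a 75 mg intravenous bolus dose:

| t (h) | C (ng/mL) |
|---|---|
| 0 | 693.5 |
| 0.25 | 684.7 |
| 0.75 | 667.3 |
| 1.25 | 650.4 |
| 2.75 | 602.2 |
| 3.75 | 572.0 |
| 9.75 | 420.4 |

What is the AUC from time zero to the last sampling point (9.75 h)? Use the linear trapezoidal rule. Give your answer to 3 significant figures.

AUC = 5340 ng/mL·h

Trapezoidal AUC_0→9.75:
  [0→0.25]: (693.5+684.7)/2 × 0.25 = 172.275
  [0.25→0.75]: (684.7+667.3)/2 × 0.5 = 338.0
  [0.75→1.25]: (667.3+650.4)/2 × 0.5 = 329.425
  [1.25→2.75]: (650.4+602.2)/2 × 1.5 = 939.45
  [2.75→3.75]: (602.2+572.0)/2 × 1 = 587.1
  [3.75→9.75]: (572.0+420.4)/2 × 6 = 2977.2
  Sum = 5343.45 ng/mL·h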